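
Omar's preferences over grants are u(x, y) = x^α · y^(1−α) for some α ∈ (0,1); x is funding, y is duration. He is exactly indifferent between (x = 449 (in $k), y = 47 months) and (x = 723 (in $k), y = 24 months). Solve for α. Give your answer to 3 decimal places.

Set the two utilities equal: 449^α·47^(1−α) = 723^α·24^(1−α).
(449/723)^α = (24/47)^(1−α); take logs: α·ln(449/723) = (1−α)·ln(24/47), i.e. α·-0.476386 = (1−α)·-0.672094.
Thus α·(-1.148480) = -0.672094, so α = -0.672094/-1.148480 ≈ 0.585.

α ≈ 0.585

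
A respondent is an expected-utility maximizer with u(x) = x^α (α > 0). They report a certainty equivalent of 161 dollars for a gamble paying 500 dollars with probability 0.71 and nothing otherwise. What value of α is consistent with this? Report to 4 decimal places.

EU(lottery) = 0.71·500^α + 0.29·0 = 0.71·500^α.
Equating: 161^α = 0.71·500^α, i.e. 0.3220^α = 0.71.
α = ln(0.71) / ln(161/500) = -0.3424903/-1.1332037 ≈ 0.3022.

α ≈ 0.3022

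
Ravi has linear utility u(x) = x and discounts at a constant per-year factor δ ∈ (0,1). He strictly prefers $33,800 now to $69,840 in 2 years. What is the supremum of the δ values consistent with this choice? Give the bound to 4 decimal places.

δ < 0.6957

Under u(x) = x this choice says 33800 > δ^2·69840.
So δ^2 < 33800/69840 = 0.48396; taking the square root of both positive sides preserves the inequality.
δ < (33800/69840)^(1/2) ≈ 0.6957.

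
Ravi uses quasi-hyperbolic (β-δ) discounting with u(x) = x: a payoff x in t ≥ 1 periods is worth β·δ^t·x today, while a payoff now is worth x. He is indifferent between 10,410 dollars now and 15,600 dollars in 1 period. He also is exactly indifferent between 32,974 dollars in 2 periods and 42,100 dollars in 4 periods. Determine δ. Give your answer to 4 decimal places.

δ ≈ 0.8850

Both payoffs in the second observation are in the future, so β drops out: δ^2·32974 = δ^4·42100 ⇒ δ^2 = 32974/42100 = 0.78323, so δ = 0.88500.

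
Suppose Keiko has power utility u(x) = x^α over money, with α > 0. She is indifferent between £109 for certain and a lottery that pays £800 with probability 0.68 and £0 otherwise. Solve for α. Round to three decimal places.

Since u(0) = 0, the lottery's EU is 0.68·800^α.
Indifference: 109^α = 0.68·800^α, so (109/800)^α = 0.68.
Taking logs: α·ln(109/800) = ln(0.68), so α = -0.385662 / -1.993264 ≈ 0.193.

α ≈ 0.193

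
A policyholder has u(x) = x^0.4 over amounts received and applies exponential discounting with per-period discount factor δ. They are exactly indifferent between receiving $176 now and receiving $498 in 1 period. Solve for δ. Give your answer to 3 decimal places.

Equating discounted utilities: u(176) = δ·u(498) ⇒ δ = u(176)/u(498).
With u(x) = x^0.4: δ = 176^0.4/498^0.4 = (176/498)^0.4 = 0.65965.

δ ≈ 0.660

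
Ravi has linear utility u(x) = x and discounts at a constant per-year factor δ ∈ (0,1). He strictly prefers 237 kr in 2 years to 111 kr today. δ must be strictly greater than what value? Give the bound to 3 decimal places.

Under u(x) = x this choice says 111 < δ^2·237.
Dividing by 237: δ^2 > 0.46835. Both sides are positive, so the square root keeps the direction.
δ > (111/237)^(1/2) ≈ 0.684.

δ > 0.684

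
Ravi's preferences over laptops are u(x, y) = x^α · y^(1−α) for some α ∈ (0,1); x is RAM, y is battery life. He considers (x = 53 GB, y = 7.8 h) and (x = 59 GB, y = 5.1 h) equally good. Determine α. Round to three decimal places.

Set the two utilities equal: 53^α·7.8^(1−α) = 59^α·5.1^(1−α).
(53/59)^α = (5.1/7.8)^(1−α); take logs: α·ln(53/59) = (1−α)·ln(5.1/7.8), i.e. α·-0.107246 = (1−α)·-0.424883.
With A = -0.107246 and B = -0.424883: α·A = (1−α)·B, so α = B/(A+B) = -0.424883/-0.532129 ≈ 0.798.

α ≈ 0.798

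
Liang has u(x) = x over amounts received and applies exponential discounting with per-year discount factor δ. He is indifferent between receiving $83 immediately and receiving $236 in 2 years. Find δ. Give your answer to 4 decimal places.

δ ≈ 0.5930

Indifference means u(83) = δ^2 · u(236), so δ^2 = u(83)/u(236).
With u(x) = x: δ^2 = 83/236 = 0.35169.
Hence δ = (0.35169)^(1/2) = 0.593039.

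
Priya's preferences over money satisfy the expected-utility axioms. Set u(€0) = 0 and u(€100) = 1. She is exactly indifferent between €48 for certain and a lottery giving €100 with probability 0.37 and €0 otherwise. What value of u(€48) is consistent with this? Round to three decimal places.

0.370

u(€48) equals the lottery's expected utility: 0.37·1 + 0.63·0 = 0.37.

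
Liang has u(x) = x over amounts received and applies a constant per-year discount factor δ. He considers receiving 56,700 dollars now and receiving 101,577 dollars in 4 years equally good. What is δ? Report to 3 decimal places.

δ ≈ 0.864

Indifference means u(56700) = δ^4 · u(101577), so δ^4 = u(56700)/u(101577).
With u(x) = x: δ^4 = 56700/101577 = 0.55820.
Taking the 4th root: δ = 0.55820^(1/4) ≈ 0.864.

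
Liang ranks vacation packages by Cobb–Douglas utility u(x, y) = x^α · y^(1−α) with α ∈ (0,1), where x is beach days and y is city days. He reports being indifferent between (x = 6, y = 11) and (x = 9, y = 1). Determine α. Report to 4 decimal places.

α ≈ 0.8554

The Cobb–Douglas utilities coincide, so 6^α·11^(1−α) = 9^α·1^(1−α).
Rearrange to (6/9)^α = (1/11)^(1−α) and take logs: α·-0.4054651 = (1−α)·-2.3978953.
With A = -0.4054651 and B = -2.3978953: α·A = (1−α)·B, so α = B/(A+B) = -2.3978953/-2.8033604 ≈ 0.8554.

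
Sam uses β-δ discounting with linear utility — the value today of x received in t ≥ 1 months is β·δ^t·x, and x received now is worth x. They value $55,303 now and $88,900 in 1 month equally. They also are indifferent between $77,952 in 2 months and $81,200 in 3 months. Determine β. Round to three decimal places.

Both payoffs in the second observation are in the future, so β drops out: δ^2·77952 = δ^3·81200 ⇒ δ = 77952/81200 = 0.96000.
The first indifference: 55303 = β·δ·88900, so β = 55303/(δ·88900) = 55303/(0.96000·88900) ≈ 0.648.

β ≈ 0.648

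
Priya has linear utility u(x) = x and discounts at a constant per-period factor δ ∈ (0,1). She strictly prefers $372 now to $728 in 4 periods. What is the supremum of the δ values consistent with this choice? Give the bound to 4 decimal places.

The preference means 372 > δ^4·728.
Dividing by 728: δ^4 < 0.51099. Both sides are positive, so the 4th root keeps the direction.
δ < 0.51099^(1/4) = 0.8455.

δ < 0.8455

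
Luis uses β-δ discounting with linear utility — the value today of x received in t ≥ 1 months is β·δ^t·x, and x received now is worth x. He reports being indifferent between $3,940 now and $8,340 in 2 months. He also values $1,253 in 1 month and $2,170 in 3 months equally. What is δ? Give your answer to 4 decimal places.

δ ≈ 0.7599

Both payoffs in the second observation are in the future, so β drops out: δ^1·1253 = δ^3·2170 ⇒ δ^2 = 1253/2170 = 0.57742, so δ = 0.75988.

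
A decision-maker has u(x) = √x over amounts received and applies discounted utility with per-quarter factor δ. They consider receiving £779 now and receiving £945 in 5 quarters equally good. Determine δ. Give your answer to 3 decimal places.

δ ≈ 0.981

Equating discounted utilities: u(779) = δ^5·u(945) ⇒ δ^5 = u(779)/u(945).
Since u(x) = √x, δ^5 = √(779/945) = 0.90793.
Hence δ = (0.90793)^(1/5) = 0.98087.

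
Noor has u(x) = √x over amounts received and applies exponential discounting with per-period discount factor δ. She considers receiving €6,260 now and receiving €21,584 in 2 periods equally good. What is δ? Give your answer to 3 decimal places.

δ ≈ 0.734

Indifference means u(6260) = δ^2 · u(21584), so δ^2 = u(6260)/u(21584).
With u(x) = √x: δ^2 = √6260/√21584 = √(6260/21584) = 0.53854.
Hence δ = (0.53854)^(1/2) = 0.73386.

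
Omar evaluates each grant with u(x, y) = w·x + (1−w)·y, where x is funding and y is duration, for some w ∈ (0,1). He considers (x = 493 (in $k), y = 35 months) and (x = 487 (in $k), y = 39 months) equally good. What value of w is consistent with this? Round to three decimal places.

w = 0.400

Indifference: w·493 + (1−w)·35 = w·487 + (1−w)·39.
Collecting terms: w·6 = (1−w)·4.
So w/(1−w) = 4/6 = 0.6667, giving w = 4/(6+4) = 0.400.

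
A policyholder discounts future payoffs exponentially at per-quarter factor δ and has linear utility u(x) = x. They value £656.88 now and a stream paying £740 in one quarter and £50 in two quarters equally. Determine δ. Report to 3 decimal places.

The stream is worth 740δ + 50δ² today, so 740δ + 50δ² = 656.88.
That is, 50δ² + 740δ − 656.88 = 0, a quadratic in δ.
The positive root is δ = [−740 + √(740² + 4·50·656.88)] / (2·50) = (−740 + 824.000)/100 ≈ 0.840.

δ ≈ 0.840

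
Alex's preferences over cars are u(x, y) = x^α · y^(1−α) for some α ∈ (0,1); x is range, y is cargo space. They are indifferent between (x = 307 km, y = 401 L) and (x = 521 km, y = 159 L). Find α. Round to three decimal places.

α ≈ 0.636

The Cobb–Douglas utilities coincide, so 307^α·401^(1−α) = 521^α·159^(1−α).
(307/521)^α = (159/401)^(1−α); take logs: α·ln(307/521) = (1−α)·ln(159/401), i.e. α·-0.528902 = (1−α)·-0.925057.
Thus α·(-1.453959) = -0.925057, so α = -0.925057/-1.453959 ≈ 0.636.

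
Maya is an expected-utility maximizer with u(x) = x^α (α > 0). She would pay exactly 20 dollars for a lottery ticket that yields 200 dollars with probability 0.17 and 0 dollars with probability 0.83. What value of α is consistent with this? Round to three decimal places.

α ≈ 0.770

Since u(0) = 0, the lottery's EU is 0.17·200^α.
Equating: 20^α = 0.17·200^α, i.e. 0.1000^α = 0.17.
Take logs: α = ln 0.17 / ln(20/200) ≈ 0.76955.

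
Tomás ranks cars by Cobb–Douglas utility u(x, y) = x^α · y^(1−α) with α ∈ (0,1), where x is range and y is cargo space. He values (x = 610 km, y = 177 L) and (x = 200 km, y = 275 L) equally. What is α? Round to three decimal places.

α ≈ 0.283

The Cobb–Douglas utilities coincide, so 610^α·177^(1−α) = 200^α·275^(1−α).
Taking logs: α·ln 610 + (1−α)·ln 177 = α·ln 200 + (1−α)·ln 275, i.e. α·1.115142 = (1−α)·0.440621.
With A = 1.115142 and B = 0.440621: α·A = (1−α)·B, so α = B/(A+B) = 0.440621/1.555763 ≈ 0.283.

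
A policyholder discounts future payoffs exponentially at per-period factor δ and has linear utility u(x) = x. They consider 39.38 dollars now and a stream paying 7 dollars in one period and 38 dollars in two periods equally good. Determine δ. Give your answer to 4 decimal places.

δ ≈ 0.9300

The stream is worth 7δ + 38δ² today, so 7δ + 38δ² = 39.38.
Rearranged: 38δ² + 7δ − 39.38 = 0.
The positive root is δ = [−7 + √(7² + 4·38·39.38)] / (2·38) = (−7 + 77.684)/76 ≈ 0.9300.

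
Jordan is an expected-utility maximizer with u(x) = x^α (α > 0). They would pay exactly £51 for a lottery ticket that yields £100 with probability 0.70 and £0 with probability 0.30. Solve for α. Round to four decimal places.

EU(lottery) = 0.70·100^α + 0.30·0 = 0.70·100^α.
Setting u(51) equal to that: 51^α = 0.70·100^α ⇒ (51/100)^α = 0.70.
Taking logs: α·ln(51/100) = ln(0.70), so α = -0.3566749 / -0.6733446 ≈ 0.5297.

α ≈ 0.5297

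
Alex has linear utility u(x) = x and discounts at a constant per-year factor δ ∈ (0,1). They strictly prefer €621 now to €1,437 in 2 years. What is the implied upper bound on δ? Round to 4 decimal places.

Under u(x) = x this choice says 621 > δ^2·1437.
Hence δ^2 < 621/1437 = 0.43215, and x ↦ x^(1/2) is increasing on (0,∞).
δ < (621/1437)^(1/2) ≈ 0.6574.

δ < 0.6574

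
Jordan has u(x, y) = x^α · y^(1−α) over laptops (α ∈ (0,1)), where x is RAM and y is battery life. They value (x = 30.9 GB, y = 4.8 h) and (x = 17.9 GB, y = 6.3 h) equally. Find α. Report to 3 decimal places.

α ≈ 0.332

Indifference: 30.9^α · 4.8^(1−α) = 17.9^α · 6.3^(1−α).
(30.9/17.9)^α = (6.3/4.8)^(1−α); take logs: α·ln(30.9/17.9) = (1−α)·ln(6.3/4.8), i.e. α·0.545955 = (1−α)·0.271934.
So α/(1−α) = (0.271934)/(0.545955) = 0.498089, and α = 0.498089/1.498089 ≈ 0.332.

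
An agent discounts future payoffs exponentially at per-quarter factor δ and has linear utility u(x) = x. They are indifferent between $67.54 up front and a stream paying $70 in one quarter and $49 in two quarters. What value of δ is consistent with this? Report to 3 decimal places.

δ ≈ 0.660

The stream is worth 70δ + 49δ² today, so 70δ + 49δ² = 67.54.
Rearranged: 49δ² + 70δ − 67.54 = 0.
By the quadratic formula (taking the positive root), δ = (−70 + √18137.84) / 98 ≈ 0.660.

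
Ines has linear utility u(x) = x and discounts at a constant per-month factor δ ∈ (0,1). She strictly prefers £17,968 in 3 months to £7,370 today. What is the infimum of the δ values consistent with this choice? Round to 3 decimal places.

The preference means 7370 < δ^3·17968.
Hence δ^3 > 7370/17968 = 0.41017, and x ↦ x^(1/3) is increasing on (0,∞).
δ > 0.41017^(1/3) = 0.743.

δ > 0.743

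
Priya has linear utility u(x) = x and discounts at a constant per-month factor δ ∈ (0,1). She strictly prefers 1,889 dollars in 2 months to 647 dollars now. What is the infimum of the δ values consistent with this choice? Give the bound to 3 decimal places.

δ > 0.585

Under u(x) = x this choice says 647 < δ^2·1889.
So δ^2 > 647/1889 = 0.34251; taking the square root of both positive sides preserves the inequality.
δ > (647/1889)^(1/2) ≈ 0.585.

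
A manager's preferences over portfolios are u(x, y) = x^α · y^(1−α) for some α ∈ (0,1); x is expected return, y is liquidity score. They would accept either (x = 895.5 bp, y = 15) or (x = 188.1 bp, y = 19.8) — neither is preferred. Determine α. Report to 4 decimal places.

α ≈ 0.1510

Indifference: 895.5^α · 15^(1−α) = 188.1^α · 19.8^(1−α).
Taking logs: α·ln 895.5 + (1−α)·ln 15 = α·ln 188.1 + (1−α)·ln 19.8, i.e. α·1.5604085 = (1−α)·0.2776317.
So α/(1−α) = (0.2776317)/(1.5604085) = 0.1779224, and α = 0.1779224/1.1779224 ≈ 0.1510.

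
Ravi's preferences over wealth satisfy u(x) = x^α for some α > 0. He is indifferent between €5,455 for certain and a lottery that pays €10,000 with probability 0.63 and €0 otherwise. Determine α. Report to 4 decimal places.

α ≈ 0.7624

Since u(0) = 0, the lottery's EU is 0.63·10000^α.
Indifference: 5455^α = 0.63·10000^α, so (5455/10000)^α = 0.63.
α = ln(0.63) / ln(5455/10000) = -0.4620355/-0.6060525 ≈ 0.7624.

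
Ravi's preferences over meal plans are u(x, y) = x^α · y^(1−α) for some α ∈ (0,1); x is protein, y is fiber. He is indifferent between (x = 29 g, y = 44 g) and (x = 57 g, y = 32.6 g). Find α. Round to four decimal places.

Set the two utilities equal: 29^α·44^(1−α) = 57^α·32.6^(1−α).
Taking logs: α·ln 29 + (1−α)·ln 44 = α·ln 57 + (1−α)·ln 32.6, i.e. α·-0.6757554 = (1−α)·-0.2998773.
Thus α·(-0.9756327) = -0.2998773, so α = -0.2998773/-0.9756327 ≈ 0.3074.

α ≈ 0.3074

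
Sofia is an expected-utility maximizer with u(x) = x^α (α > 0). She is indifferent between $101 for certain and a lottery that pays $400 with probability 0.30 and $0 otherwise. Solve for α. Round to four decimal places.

α ≈ 0.8748

Since u(0) = 0, the lottery's EU is 0.30·400^α.
Equating: 101^α = 0.30·400^α, i.e. 0.2525^α = 0.30.
Take logs: α = ln 0.30 / ln(101/400) ≈ 0.874762.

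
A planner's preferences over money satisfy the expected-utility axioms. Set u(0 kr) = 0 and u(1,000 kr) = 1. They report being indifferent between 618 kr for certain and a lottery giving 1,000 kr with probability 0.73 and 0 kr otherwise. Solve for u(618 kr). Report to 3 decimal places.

0.730

The indifference gives u(618 kr) = 0.73·u(1,000 kr) + 0.27·u(0 kr) = 0.73·1 + 0.27·0 = 0.73.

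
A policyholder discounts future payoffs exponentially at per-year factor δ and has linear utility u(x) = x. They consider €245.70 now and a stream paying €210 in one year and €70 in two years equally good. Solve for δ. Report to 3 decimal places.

Equating present values: 245.70 = 210δ + 70δ².
Rearranged: 70δ² + 210δ − 245.70 = 0.
By the quadratic formula (taking the positive root), δ = (−210 + √112896.00) / 140 ≈ 0.900.

δ ≈ 0.900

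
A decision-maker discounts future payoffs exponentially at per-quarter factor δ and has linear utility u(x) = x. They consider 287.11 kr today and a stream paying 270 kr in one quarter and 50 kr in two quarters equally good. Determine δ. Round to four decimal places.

δ ≈ 0.9100

Present value of the stream is 270·δ + 50·δ². Indifference gives 270δ + 50δ² = 287.11.
That is, 50δ² + 270δ − 287.11 = 0, a quadratic in δ.
The positive root is δ = [−270 + √(270² + 4·50·287.11)] / (2·50) = (−270 + 361.001)/100 ≈ 0.9100.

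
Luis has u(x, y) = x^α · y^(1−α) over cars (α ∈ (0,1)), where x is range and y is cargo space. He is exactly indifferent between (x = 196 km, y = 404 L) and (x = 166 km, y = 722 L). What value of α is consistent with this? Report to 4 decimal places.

α ≈ 0.7775

Indifference: 196^α · 404^(1−α) = 166^α · 722^(1−α).
Rearrange to (196/166)^α = (722/404)^(1−α) and take logs: α·0.1661269 = (1−α)·0.5806103.
Thus α·(0.7467372) = 0.5806103, so α = 0.5806103/0.7467372 ≈ 0.7775.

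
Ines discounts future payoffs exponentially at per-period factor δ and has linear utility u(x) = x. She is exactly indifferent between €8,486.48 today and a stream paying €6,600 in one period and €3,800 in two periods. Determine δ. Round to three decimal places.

Present value of the stream is 6600·δ + 3800·δ². Indifference gives 6600δ + 3800δ² = 8486.48.
Rearranged: 3800δ² + 6600δ − 8486.48 = 0.
By the quadratic formula (taking the positive root), δ = (−6600 + √172554496.00) / 7600 ≈ 0.860.

δ ≈ 0.860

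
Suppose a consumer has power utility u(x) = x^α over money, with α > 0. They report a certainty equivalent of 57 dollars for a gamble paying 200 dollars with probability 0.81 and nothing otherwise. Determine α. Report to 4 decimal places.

Since u(0) = 0, the lottery's EU is 0.81·200^α.
Equating: 57^α = 0.81·200^α, i.e. 0.2850^α = 0.81.
Take logs: α = ln 0.81 / ln(57/200) ≈ 0.167870.

α ≈ 0.1679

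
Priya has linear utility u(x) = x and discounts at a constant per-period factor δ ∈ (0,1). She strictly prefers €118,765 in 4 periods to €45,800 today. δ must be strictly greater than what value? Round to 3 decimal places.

δ > 0.788

The preference means 45800 < δ^4·118765.
Dividing by 118765: δ^4 > 0.38564. Both sides are positive, so the 4th root keeps the direction.
δ > (45800/118765)^(1/4) ≈ 0.788.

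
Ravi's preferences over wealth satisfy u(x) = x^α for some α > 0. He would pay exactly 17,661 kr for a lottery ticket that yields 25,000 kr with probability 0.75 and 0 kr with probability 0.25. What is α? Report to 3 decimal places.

EU(lottery) = 0.75·25000^α + 0.25·0 = 0.75·25000^α.
Setting u(17661) equal to that: 17661^α = 0.75·25000^α ⇒ (17661/25000)^α = 0.75.
Take logs: α = ln 0.75 / ln(17661/25000) ≈ 0.82782.

α ≈ 0.828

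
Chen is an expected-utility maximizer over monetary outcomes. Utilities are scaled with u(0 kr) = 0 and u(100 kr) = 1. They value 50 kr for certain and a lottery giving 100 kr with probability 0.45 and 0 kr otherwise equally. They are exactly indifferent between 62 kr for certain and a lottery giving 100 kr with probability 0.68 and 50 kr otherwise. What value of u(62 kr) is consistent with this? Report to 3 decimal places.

0.824

First, u(50 kr) = 0.45·u(100 kr) + 0.55·u(0 kr) = 0.45.
Then u(62 kr) = 0.68·u(100 kr) + 0.32·u(50 kr) = 0.68·1.00 + 0.32·0.45 = 0.8240.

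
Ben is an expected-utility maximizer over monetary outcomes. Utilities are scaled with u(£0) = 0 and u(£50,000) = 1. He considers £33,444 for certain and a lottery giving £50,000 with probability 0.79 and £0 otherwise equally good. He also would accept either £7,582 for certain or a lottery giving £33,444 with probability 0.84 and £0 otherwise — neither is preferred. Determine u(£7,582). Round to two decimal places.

0.66

First, u(£33,444) = 0.79·u(£50,000) + 0.21·u(£0) = 0.79.
Chaining: u(£7,582) = 0.84·0.79 + 0.16·0.00 = 0.6636.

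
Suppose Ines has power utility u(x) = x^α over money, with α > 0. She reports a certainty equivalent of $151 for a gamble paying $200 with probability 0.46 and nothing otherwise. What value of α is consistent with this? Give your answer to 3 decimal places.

α ≈ 2.763

Since u(0) = 0, the lottery's EU is 0.46·200^α.
Equating: 151^α = 0.46·200^α, i.e. 0.7550^α = 0.46.
Taking logs: α·ln(151/200) = ln(0.46), so α = -0.776529 / -0.281038 ≈ 2.763.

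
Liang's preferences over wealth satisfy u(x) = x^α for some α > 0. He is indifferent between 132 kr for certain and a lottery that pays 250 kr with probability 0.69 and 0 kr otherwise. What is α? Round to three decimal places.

α ≈ 0.581

The lottery's expected utility is 0.69·u(250) + 0.31·u(0) = 0.69·250^α (since u(0) = 0 for α > 0).
Equating: 132^α = 0.69·250^α, i.e. 0.5280^α = 0.69.
α = ln(0.69) / ln(132/250) = -0.371064/-0.638659 ≈ 0.581.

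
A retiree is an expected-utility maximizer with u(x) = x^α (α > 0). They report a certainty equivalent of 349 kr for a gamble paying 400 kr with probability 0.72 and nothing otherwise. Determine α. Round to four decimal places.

The lottery's expected utility is 0.72·u(400) + 0.28·u(0) = 0.72·400^α (since u(0) = 0 for α > 0).
Indifference: 349^α = 0.72·400^α, so (349/400)^α = 0.72.
Taking logs: α·ln(349/400) = ln(0.72), so α = -0.3285041 / -0.1363926 ≈ 2.4085.

α ≈ 2.4085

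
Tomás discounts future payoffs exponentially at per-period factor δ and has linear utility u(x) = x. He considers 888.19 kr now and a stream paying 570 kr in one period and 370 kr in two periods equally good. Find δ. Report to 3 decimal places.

Equating present values: 888.19 = 570δ + 370δ².
So 370δ² + 570δ − 888.19 = 0.
By the quadratic formula (taking the positive root), δ = (−570 + √1639421.20) / 740 ≈ 0.960.

δ ≈ 0.960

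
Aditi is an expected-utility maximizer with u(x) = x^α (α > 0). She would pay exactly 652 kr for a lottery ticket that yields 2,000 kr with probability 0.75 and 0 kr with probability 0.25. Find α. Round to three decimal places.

The lottery's expected utility is 0.75·u(2000) + 0.25·u(0) = 0.75·2000^α (since u(0) = 0 for α > 0).
Setting u(652) equal to that: 652^α = 0.75·2000^α ⇒ (652/2000)^α = 0.75.
Taking logs: α·ln(652/2000) = ln(0.75), so α = -0.287682 / -1.120858 ≈ 0.257.

α ≈ 0.257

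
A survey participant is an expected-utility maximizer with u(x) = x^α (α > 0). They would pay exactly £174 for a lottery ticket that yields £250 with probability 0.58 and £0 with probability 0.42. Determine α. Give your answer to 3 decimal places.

EU(lottery) = 0.58·250^α + 0.42·0 = 0.58·250^α.
Indifference: 174^α = 0.58·250^α, so (174/250)^α = 0.58.
α = ln(0.58) / ln(174/250) = -0.544727/-0.362406 ≈ 1.503.

α ≈ 1.503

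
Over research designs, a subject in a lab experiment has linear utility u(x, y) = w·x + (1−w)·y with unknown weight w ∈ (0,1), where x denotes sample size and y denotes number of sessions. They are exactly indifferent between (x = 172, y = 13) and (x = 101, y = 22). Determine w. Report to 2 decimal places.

u(172,13) = u(101,22) means w·172 + (1−w)·13 = w·101 + (1−w)·22.
Collecting terms: w·71 = (1−w)·9.
The marginal rate of substitution is 9/71, so w = 9/(71+9) = 0.11.

w = 0.11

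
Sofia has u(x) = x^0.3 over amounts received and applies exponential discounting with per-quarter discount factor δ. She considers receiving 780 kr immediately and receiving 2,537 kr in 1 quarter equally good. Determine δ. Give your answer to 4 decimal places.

δ ≈ 0.7020

Equating discounted utilities: u(780) = δ·u(2537) ⇒ δ = u(780)/u(2537).
With u(x) = x^0.3: δ = 780^0.3/2537^0.3 = (780/2537)^0.3 = 0.70199.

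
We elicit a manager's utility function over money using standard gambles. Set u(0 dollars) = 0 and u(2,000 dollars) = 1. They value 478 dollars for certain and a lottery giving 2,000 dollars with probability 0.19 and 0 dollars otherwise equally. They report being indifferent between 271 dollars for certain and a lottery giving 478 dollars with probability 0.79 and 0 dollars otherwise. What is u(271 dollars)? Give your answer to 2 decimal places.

From the first indifference, u(478 dollars) = 0.19·u(2,000 dollars) + 0.81·u(0 dollars) = 0.19·1 + 0.81·0 = 0.19.
The second indifference gives u(271 dollars) = 0.79·u(478 dollars) + 0.21·u(0 dollars) = 0.79·0.19 + 0.21·0.00 = 0.1501.

0.15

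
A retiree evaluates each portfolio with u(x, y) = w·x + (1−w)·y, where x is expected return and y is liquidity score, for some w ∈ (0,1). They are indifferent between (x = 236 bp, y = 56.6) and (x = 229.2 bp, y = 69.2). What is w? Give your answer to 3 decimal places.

Equating utilities: w·236 + (1−w)·56.6 = w·229.2 + (1−w)·69.2.
Collecting terms: w·6.8 = (1−w)·12.6.
The marginal rate of substitution is 12.6/6.8, so w = 12.6/(6.8+12.6) = 0.649.

w = 0.649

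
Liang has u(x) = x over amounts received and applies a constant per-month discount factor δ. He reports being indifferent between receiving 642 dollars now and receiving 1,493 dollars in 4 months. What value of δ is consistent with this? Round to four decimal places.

Indifference means u(642) = δ^4 · u(1493), so δ^4 = u(642)/u(1493).
With u(x) = x: δ^4 = 642/1493 = 0.43001.
Taking the 4th root: δ = 0.43001^(1/4) ≈ 0.8098.

δ ≈ 0.8098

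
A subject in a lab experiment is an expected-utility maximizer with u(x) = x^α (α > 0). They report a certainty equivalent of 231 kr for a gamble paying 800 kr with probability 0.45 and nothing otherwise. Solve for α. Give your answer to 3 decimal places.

α ≈ 0.643

The lottery's expected utility is 0.45·u(800) + 0.55·u(0) = 0.45·800^α (since u(0) = 0 for α > 0).
Indifference: 231^α = 0.45·800^α, so (231/800)^α = 0.45.
Take logs: α = ln 0.45 / ln(231/800) ≈ 0.64282.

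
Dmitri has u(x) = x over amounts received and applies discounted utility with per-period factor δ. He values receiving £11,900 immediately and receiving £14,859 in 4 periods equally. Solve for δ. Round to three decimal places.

δ ≈ 0.946

Indifference means u(11900) = δ^4 · u(14859), so δ^4 = u(11900)/u(14859).
With u(x) = x: δ^4 = 11900/14859 = 0.80086.
So δ = 0.80086^(1/4) ≈ 0.946.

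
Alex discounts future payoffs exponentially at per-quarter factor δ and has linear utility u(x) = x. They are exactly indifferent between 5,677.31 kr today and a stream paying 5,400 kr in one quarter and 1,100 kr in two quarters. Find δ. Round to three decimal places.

δ ≈ 0.890

Present value of the stream is 5400·δ + 1100·δ². Indifference gives 5400δ + 1100δ² = 5677.31.
So 1100δ² + 5400δ − 5677.31 = 0.
By the quadratic formula (taking the positive root), δ = (−5400 + √54140164.00) / 2200 ≈ 0.890.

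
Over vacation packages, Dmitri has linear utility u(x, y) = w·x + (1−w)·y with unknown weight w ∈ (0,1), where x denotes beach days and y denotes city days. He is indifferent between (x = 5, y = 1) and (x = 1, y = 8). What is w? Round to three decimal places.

w = 0.636

u(5,1) = u(1,8) means w·5 + (1−w)·1 = w·1 + (1−w)·8.
Collecting terms: w·4 = (1−w)·7.
So w/(1−w) = 7/4 = 1.7500, giving w = 7/(4+7) = 0.636.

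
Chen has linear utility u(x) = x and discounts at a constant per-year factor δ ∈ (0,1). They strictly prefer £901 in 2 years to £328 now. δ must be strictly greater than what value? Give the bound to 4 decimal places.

Under u(x) = x this choice says 328 < δ^2·901.
Hence δ^2 > 328/901 = 0.36404, and x ↦ x^(1/2) is increasing on (0,∞).
δ > 0.36404^(1/2) = 0.6034.

δ > 0.6034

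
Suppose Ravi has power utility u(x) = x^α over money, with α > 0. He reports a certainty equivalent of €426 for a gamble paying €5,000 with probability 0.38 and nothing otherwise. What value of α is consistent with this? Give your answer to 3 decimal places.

Since u(0) = 0, the lottery's EU is 0.38·5000^α.
Indifference: 426^α = 0.38·5000^α, so (426/5000)^α = 0.38.
α = ln(0.38) / ln(426/5000) = -0.967584/-2.462754 ≈ 0.393.

α ≈ 0.393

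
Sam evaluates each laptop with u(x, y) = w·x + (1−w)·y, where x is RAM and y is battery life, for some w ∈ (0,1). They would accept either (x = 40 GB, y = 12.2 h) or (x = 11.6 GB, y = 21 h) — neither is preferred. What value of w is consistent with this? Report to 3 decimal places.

Indifference: w·40 + (1−w)·12.2 = w·11.6 + (1−w)·21.
Collecting terms: w·28.4 = (1−w)·8.8.
The marginal rate of substitution is 8.8/28.4, so w = 8.8/(28.4+8.8) = 0.237.

w = 0.237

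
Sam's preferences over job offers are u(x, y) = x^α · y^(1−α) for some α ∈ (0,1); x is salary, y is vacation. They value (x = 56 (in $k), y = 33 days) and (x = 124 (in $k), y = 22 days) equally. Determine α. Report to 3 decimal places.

Set the two utilities equal: 56^α·33^(1−α) = 124^α·22^(1−α).
(56/124)^α = (22/33)^(1−α); take logs: α·ln(56/124) = (1−α)·ln(22/33), i.e. α·-0.794930 = (1−α)·-0.405465.
Thus α·(-1.200395) = -0.405465, so α = -0.405465/-1.200395 ≈ 0.338.

α ≈ 0.338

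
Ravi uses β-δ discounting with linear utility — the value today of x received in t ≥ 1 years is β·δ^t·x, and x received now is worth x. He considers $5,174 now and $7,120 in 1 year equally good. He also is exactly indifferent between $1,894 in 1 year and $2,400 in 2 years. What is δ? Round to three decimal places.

Both payoffs in the second observation are in the future, so β drops out: δ^1·1894 = δ^2·2400 ⇒ δ = 1894/2400 = 0.78917.

δ ≈ 0.789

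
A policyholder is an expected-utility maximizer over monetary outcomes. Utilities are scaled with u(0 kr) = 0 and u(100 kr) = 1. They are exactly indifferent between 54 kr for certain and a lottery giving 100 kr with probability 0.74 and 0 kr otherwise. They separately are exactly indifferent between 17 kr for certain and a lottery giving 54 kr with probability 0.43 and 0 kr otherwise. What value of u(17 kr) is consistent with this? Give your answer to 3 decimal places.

The first gamble pins u(54 kr): it must equal 0.74·1 + 0.26·0 = 0.74.
The second indifference gives u(17 kr) = 0.43·u(54 kr) + 0.57·u(0 kr) = 0.43·0.74 + 0.57·0.00 = 0.3182.

0.318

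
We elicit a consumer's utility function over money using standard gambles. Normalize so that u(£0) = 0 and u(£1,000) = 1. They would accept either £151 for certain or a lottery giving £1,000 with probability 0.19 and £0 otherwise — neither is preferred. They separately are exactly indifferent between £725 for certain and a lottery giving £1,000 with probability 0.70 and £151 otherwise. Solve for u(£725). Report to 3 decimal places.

From the first indifference, u(£151) = 0.19·u(£1,000) + 0.81·u(£0) = 0.19·1 + 0.81·0 = 0.19.
Chaining: u(£725) = 0.70·1.00 + 0.30·0.19 = 0.7570.

0.757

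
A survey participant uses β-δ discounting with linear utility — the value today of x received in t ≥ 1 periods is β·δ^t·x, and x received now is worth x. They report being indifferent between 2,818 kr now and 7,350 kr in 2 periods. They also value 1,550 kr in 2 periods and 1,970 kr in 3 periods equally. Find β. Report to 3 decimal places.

β ≈ 0.619

From the later pair, β·δ^2·1550 = β·δ^3·1970; dividing through, δ = 1550/1970 = 0.78680.
Substituting δ into 2818 = β·δ^2·7350: β = 2818/(4550.072) ≈ 0.619.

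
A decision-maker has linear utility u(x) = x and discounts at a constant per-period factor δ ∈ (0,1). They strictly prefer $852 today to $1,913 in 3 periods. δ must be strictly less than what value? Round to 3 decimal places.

δ < 0.764

Under u(x) = x this choice says 852 > δ^3·1913.
Dividing by 1913: δ^3 < 0.44537. Both sides are positive, so the cube root keeps the direction.
δ < 0.44537^(1/3) = 0.764.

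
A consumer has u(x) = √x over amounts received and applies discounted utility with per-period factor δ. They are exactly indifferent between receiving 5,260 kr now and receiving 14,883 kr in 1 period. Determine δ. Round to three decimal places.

Indifference means u(5260) = δ · u(14883), so δ = u(5260)/u(14883).
With u(x) = √x: δ = √5260/√14883 = √(5260/14883) = 0.59449.

δ ≈ 0.594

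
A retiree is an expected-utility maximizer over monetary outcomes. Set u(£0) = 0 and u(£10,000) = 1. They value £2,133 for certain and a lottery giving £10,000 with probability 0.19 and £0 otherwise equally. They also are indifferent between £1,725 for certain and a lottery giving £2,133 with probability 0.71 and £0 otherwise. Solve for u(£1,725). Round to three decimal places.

0.135

The first gamble pins u(£2,133): it must equal 0.19·1 + 0.81·0 = 0.19.
Chaining: u(£1,725) = 0.71·0.19 + 0.29·0.00 = 0.1349.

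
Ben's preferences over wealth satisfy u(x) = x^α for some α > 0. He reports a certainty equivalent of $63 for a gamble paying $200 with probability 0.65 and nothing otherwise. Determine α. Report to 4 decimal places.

α ≈ 0.3729

Since u(0) = 0, the lottery's EU is 0.65·200^α.
Equating: 63^α = 0.65·200^α, i.e. 0.3150^α = 0.65.
α = ln(0.65) / ln(63/200) = -0.4307829/-1.1551826 ≈ 0.3729.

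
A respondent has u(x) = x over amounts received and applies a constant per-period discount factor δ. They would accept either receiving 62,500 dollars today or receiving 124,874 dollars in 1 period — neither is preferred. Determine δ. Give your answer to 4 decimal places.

The payoff in 1 period is discounted by δ, so u(62500) = δ·u(124874) and δ = u(62500)/u(124874).
With u(x) = x: δ = 62500/124874 = 0.50050.

δ ≈ 0.5005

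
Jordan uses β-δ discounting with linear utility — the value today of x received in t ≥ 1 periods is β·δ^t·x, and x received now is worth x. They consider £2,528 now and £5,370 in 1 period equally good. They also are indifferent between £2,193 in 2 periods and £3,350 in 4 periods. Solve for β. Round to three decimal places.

From the later pair, β·δ^2·2193 = β·δ^4·3350; dividing through, δ^2 = 2193/3350 = 0.65463, so δ = 0.80909.
Now use the now-vs-future pair: 2528 = β·δ·5370 gives β = 2528/(0.80909·5370) ≈ 0.582.

β ≈ 0.582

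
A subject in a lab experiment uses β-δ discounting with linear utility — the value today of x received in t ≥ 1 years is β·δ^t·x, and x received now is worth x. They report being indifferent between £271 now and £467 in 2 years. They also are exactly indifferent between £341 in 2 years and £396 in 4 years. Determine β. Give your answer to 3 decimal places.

Both payoffs in the second observation are in the future, so β drops out: δ^2·341 = δ^4·396 ⇒ δ^2 = 341/396 = 0.86111, so δ = 0.92796.
Substituting δ into 271 = β·δ^2·467: β = 271/(402.139) ≈ 0.674.

β ≈ 0.674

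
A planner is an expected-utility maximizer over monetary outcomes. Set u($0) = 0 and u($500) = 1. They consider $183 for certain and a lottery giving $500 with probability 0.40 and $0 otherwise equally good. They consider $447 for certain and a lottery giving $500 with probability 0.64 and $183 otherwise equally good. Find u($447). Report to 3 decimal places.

First, u($183) = 0.40·u($500) + 0.60·u($0) = 0.40.
The second indifference gives u($447) = 0.64·u($500) + 0.36·u($183) = 0.64·1.00 + 0.36·0.40 = 0.7840.

0.784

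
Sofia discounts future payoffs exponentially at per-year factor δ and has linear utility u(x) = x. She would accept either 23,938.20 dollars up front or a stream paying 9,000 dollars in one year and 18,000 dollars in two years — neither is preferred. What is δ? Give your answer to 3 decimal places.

δ ≈ 0.930

Present value of the stream is 9000·δ + 18000·δ². Indifference gives 9000δ + 18000δ² = 23938.20.
Rearranged: 18000δ² + 9000δ − 23938.20 = 0.
The positive root is δ = [−9000 + √(9000² + 4·18000·23938.20)] / (2·18000) = (−9000 + 42480.000)/36000 ≈ 0.930.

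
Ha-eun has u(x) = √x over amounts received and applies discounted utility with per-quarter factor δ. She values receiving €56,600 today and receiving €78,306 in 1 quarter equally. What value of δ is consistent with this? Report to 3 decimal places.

Indifference means u(56600) = δ · u(78306), so δ = u(56600)/u(78306).
Since u(x) = √x, δ = √(56600/78306) = 0.85018.

δ ≈ 0.850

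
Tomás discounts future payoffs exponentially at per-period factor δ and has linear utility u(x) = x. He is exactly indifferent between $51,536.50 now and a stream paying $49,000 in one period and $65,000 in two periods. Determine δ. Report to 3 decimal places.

δ ≈ 0.590

The stream is worth 49000δ + 65000δ² today, so 49000δ + 65000δ² = 51536.50.
That is, 65000δ² + 49000δ − 51536.50 = 0, a quadratic in δ.
By the quadratic formula (taking the positive root), δ = (−49000 + √15800490000.00) / 130000 ≈ 0.590.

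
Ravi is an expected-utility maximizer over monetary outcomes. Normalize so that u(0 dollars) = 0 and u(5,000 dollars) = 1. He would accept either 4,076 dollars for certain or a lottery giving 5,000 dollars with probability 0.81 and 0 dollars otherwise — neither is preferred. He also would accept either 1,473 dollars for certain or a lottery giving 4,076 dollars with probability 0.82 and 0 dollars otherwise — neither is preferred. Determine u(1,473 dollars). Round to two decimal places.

First, u(4,076 dollars) = 0.81·u(5,000 dollars) + 0.19·u(0 dollars) = 0.81.
The second indifference gives u(1,473 dollars) = 0.82·u(4,076 dollars) + 0.18·u(0 dollars) = 0.82·0.81 + 0.18·0.00 = 0.6642.

0.66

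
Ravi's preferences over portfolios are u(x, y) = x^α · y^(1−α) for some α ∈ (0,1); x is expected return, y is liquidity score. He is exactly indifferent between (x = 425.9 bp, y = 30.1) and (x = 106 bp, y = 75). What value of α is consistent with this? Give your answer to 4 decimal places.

α ≈ 0.3963

Indifference: 425.9^α · 30.1^(1−α) = 106^α · 75^(1−α).
Rearrange to (425.9/106)^α = (75/30.1)^(1−α) and take logs: α·1.3907655 = (1−α)·0.9129629.
With A = 1.3907655 and B = 0.9129629: α·A = (1−α)·B, so α = B/(A+B) = 0.9129629/2.3037284 ≈ 0.3963.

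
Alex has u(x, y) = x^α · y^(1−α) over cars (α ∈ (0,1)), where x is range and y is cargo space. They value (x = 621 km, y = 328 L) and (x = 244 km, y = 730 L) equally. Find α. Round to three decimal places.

The Cobb–Douglas utilities coincide, so 621^α·328^(1−α) = 244^α·730^(1−α).
Rearrange to (621/244)^α = (730/328)^(1−α) and take logs: α·0.934163 = (1−α)·0.800031.
So α/(1−α) = (0.800031)/(0.934163) = 0.856415, and α = 0.856415/1.856415 ≈ 0.461.

α ≈ 0.461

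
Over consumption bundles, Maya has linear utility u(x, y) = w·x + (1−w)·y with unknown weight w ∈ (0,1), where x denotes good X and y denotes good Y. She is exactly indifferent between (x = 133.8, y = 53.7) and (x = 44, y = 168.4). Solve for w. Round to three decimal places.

u(133.8,53.7) = u(44,168.4) means w·133.8 + (1−w)·53.7 = w·44 + (1−w)·168.4.
w·(133.8−44) = (1−w)·(168.4−53.7), i.e. w·89.8 = (1−w)·114.7.
The marginal rate of substitution is 114.7/89.8, so w = 114.7/(89.8+114.7) = 0.561.

w = 0.561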